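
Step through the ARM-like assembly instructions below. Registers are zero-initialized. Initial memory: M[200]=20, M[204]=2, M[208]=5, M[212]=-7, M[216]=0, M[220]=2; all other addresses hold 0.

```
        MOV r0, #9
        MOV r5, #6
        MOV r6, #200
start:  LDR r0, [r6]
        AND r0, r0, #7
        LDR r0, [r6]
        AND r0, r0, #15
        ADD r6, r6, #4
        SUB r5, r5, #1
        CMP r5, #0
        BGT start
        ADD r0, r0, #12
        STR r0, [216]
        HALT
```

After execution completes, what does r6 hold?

r0=9
r5=6
r6=200
r0=M[200]=20
r0=20&7=4
r0=M[200]=20
r0=20&15=4
r6=200+4=204
r5=6-1=5
CMP r5, #0  (cmp 5,0)
BGT start: taken
r0=M[204]=2
r0=2&7=2
r0=M[204]=2
r0=2&15=2
r6=204+4=208
r5=5-1=4
CMP r5, #0  (cmp 4,0)
BGT start: taken
r0=M[208]=5
r0=5&7=5
r0=M[208]=5
r0=5&15=5
r6=208+4=212
r5=4-1=3
CMP r5, #0  (cmp 3,0)
BGT start: taken
r0=M[212]=-7
r0=(-7)&7=1
r0=M[212]=-7
r0=(-7)&15=9
r6=212+4=216
r5=3-1=2
CMP r5, #0  (cmp 2,0)
BGT start: taken
r0=M[216]=0
r0=0&7=0
r0=M[216]=0
r0=0&15=0
r6=216+4=220
r5=2-1=1
CMP r5, #0  (cmp 1,0)
BGT start: taken
r0=M[220]=2
r0=2&7=2
r0=M[220]=2
r0=2&15=2
r6=220+4=224
r5=1-1=0
CMP r5, #0  (cmp 0,0)
BGT start: not taken
r0=2+12=14
STR r0, [216] → M[216]=14
halt.

224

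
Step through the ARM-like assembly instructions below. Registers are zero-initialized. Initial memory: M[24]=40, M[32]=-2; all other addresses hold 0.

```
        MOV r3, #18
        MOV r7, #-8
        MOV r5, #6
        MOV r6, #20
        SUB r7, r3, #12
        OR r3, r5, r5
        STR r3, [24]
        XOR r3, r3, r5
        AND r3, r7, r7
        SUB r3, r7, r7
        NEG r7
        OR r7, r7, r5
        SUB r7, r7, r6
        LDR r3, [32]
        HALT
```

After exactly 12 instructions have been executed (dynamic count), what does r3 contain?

0

r3=18
r7=-8
r5=6
r6=20
r7=18-12=6
r3=6|6=6
STR r3, [24] → M[24]=6
r3=6^6=0
r3=6&6=6
r3=6-6=0
r7=-(6)=-6
r7=(-6)|6=-2
After step 12: r3 = 0.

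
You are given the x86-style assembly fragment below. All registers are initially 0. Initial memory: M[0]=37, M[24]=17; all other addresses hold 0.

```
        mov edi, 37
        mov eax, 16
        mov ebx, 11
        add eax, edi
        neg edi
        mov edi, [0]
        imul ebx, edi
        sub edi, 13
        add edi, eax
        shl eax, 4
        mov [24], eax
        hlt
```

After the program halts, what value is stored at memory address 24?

848

after mov edi, 37: edi=37
after mov eax, 16: eax=16
after mov ebx, 11: ebx=11
after add eax, edi: eax=16+37=53
after neg edi: edi=-(37)=-37
after mov edi, [0]: edi=M[0]=37
after imul ebx, edi: ebx=11*37=407
after sub edi, 13: edi=37-13=24
after add edi, eax: edi=24+53=77
after shl eax, 4: eax=53<<4=848
mov [24], eax → M[24]=848
halt.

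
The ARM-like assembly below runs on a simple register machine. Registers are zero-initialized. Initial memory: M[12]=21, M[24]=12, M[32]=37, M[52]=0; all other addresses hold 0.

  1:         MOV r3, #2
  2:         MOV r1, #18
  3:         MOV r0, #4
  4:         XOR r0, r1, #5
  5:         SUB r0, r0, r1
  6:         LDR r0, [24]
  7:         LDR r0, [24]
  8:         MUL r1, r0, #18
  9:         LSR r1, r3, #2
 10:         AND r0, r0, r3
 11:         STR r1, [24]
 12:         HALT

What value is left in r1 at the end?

after MOV r3, #2: r3=2
after MOV r1, #18: r1=18
after MOV r0, #4: r0=4
after XOR r0, r1, #5: r0=18^5=23
after SUB r0, r0, r1: r0=23-18=5
after LDR r0, [24]: r0=M[24]=12
after LDR r0, [24]: r0=M[24]=12
after MUL r1, r0, #18: r1=12*18=216
after LSR r1, r3, #2: r1=2>>2=0
after AND r0, r0, r3: r0=12&2=0
STR r1, [24] → M[24]=0
halt.

0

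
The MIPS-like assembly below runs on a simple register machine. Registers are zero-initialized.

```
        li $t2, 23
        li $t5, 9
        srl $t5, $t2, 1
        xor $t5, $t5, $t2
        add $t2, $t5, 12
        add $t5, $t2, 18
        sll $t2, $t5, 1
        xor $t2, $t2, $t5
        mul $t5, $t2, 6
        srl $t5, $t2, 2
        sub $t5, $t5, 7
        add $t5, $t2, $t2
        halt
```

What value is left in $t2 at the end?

after li $t2, 23: $t2=23
after li $t5, 9: $t5=9
after srl $t5, $t2, 1: $t5=23>>1=11
after xor $t5, $t5, $t2: $t5=11^23=28
after add $t2, $t5, 12: $t2=28+12=40
after add $t5, $t2, 18: $t5=40+18=58
after sll $t2, $t5, 1: $t2=58<<1=116
after xor $t2, $t2, $t5: $t2=116^58=78
after mul $t5, $t2, 6: $t5=78*6=468
after srl $t5, $t2, 2: $t5=78>>2=19
after sub $t5, $t5, 7: $t5=19-7=12
after add $t5, $t2, $t2: $t5=78+78=156
halt.

78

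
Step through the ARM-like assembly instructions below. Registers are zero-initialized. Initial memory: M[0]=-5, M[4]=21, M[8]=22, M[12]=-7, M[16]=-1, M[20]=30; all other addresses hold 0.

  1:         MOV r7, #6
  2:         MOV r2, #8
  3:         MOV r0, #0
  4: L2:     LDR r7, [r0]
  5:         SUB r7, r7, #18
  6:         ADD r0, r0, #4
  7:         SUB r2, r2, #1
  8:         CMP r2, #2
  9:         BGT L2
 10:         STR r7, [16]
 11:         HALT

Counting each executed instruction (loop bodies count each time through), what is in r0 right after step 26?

16

after MOV r7, #6: r7=6
after MOV r2, #8: r2=8
after MOV r0, #0: r0=0
after LDR r7, [r0]: r7=M[0]=-5
after SUB r7, r7, #18: r7=(-5)-18=-23
after ADD r0, r0, #4: r0=0+4=4
after SUB r2, r2, #1: r2=8-1=7
CMP r2, #2  (cmp 7,2)
BGT L2: taken
after LDR r7, [r0]: r7=M[4]=21
after SUB r7, r7, #18: r7=21-18=3
after ADD r0, r0, #4: r0=4+4=8
after SUB r2, r2, #1: r2=7-1=6
CMP r2, #2  (cmp 6,2)
BGT L2: taken
after LDR r7, [r0]: r7=M[8]=22
after SUB r7, r7, #18: r7=22-18=4
after ADD r0, r0, #4: r0=8+4=12
after SUB r2, r2, #1: r2=6-1=5
CMP r2, #2  (cmp 5,2)
BGT L2: taken
after LDR r7, [r0]: r7=M[12]=-7
after SUB r7, r7, #18: r7=(-7)-18=-25
after ADD r0, r0, #4: r0=12+4=16
after SUB r2, r2, #1: r2=5-1=4
CMP r2, #2  (cmp 4,2)
After step 26: r0 = 16.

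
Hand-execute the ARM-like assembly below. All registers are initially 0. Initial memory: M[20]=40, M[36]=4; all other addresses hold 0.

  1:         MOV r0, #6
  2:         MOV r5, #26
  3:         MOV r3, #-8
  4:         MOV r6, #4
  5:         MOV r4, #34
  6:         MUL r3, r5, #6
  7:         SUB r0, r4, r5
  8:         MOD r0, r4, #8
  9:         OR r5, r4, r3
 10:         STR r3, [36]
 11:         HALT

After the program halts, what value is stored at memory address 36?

after MOV r0, #6: r0=6
after MOV r5, #26: r5=26
after MOV r3, #-8: r3=-8
after MOV r6, #4: r6=4
after MOV r4, #34: r4=34
after MUL r3, r5, #6: r3=26*6=156
after SUB r0, r4, r5: r0=34-26=8
after MOD r0, r4, #8: r0=34%8=2
after OR r5, r4, r3: r5=34|156=190
STR r3, [36] → M[36]=156
halt.

156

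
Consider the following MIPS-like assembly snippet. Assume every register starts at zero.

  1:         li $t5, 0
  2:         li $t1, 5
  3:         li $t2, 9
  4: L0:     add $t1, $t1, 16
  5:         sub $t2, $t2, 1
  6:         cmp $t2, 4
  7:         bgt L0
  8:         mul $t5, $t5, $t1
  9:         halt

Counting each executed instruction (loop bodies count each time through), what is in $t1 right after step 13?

53

after li $t5, 0: $t5=0
after li $t1, 5: $t1=5
after li $t2, 9: $t2=9
after add $t1, $t1, 16: $t1=5+16=21
after sub $t2, $t2, 1: $t2=9-1=8
cmp $t2, 4  (cmp 8,4)
bgt L0: taken
after add $t1, $t1, 16: $t1=21+16=37
after sub $t2, $t2, 1: $t2=8-1=7
cmp $t2, 4  (cmp 7,4)
bgt L0: taken
after add $t1, $t1, 16: $t1=37+16=53
after sub $t2, $t2, 1: $t2=7-1=6
After step 13: $t1 = 53.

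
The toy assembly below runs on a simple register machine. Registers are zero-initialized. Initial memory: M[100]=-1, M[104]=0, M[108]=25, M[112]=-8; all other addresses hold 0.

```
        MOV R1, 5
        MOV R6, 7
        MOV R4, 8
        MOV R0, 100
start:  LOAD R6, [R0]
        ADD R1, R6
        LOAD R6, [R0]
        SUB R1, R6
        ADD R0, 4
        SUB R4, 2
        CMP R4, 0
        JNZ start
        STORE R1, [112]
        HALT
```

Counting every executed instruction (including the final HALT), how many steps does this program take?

38

R1=5
R6=7
R4=8
R0=100
R6=M[100]=-1
R1=5+(-1)=4
R6=M[100]=-1
R1=4-(-1)=5
R0=100+4=104
R4=8-2=6
CMP R4, 0  (cmp 6,0)
JNZ start: taken
R6=M[104]=0
R1=5+0=5
R6=M[104]=0
R1=5-0=5
R0=104+4=108
R4=6-2=4
CMP R4, 0  (cmp 4,0)
JNZ start: taken
R6=M[108]=25
R1=5+25=30
R6=M[108]=25
R1=30-25=5
R0=108+4=112
R4=4-2=2
CMP R4, 0  (cmp 2,0)
JNZ start: taken
R6=M[112]=-8
R1=5+(-8)=-3
R6=M[112]=-8
R1=(-3)-(-8)=5
R0=112+4=116
R4=2-2=0
CMP R4, 0  (cmp 0,0)
JNZ start: not taken
STORE R1, [112] → M[112]=5
halt.
Total executed instructions: 38.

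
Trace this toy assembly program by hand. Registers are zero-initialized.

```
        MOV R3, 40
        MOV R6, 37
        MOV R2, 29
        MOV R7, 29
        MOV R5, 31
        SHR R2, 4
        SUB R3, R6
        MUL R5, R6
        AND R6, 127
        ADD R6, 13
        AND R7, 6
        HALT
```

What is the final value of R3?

MOV R3, 40 → R3=40
MOV R6, 37 → R6=37
MOV R2, 29 → R2=29
MOV R7, 29 → R7=29
MOV R5, 31 → R5=31
SHR R2, 4 → R2=29>>4=1
SUB R3, R6 → R3=40-37=3
MUL R5, R6 → R5=31*37=1147
AND R6, 127 → R6=37&127=37
ADD R6, 13 → R6=37+13=50
AND R7, 6 → R7=29&6=4
halt.

3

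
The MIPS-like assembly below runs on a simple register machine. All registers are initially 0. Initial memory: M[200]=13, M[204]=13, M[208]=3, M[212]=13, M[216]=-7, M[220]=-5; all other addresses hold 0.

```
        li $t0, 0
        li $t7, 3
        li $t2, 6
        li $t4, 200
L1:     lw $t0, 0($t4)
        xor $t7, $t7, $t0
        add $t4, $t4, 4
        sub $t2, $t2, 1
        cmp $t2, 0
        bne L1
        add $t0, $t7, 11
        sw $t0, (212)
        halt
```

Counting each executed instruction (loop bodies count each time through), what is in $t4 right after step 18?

208

li $t0, 0 → $t0=0
li $t7, 3 → $t7=3
li $t2, 6 → $t2=6
li $t4, 200 → $t4=200
lw $t0, 0($t4) → $t0=M[200]=13
xor $t7, $t7, $t0 → $t7=3^13=14
add $t4, $t4, 4 → $t4=200+4=204
sub $t2, $t2, 1 → $t2=6-1=5
cmp $t2, 0  (cmp 5,0)
bne L1: taken
lw $t0, 0($t4) → $t0=M[204]=13
xor $t7, $t7, $t0 → $t7=14^13=3
add $t4, $t4, 4 → $t4=204+4=208
sub $t2, $t2, 1 → $t2=5-1=4
cmp $t2, 0  (cmp 4,0)
bne L1: taken
lw $t0, 0($t4) → $t0=M[208]=3
xor $t7, $t7, $t0 → $t7=3^3=0
After step 18: $t4 = 208.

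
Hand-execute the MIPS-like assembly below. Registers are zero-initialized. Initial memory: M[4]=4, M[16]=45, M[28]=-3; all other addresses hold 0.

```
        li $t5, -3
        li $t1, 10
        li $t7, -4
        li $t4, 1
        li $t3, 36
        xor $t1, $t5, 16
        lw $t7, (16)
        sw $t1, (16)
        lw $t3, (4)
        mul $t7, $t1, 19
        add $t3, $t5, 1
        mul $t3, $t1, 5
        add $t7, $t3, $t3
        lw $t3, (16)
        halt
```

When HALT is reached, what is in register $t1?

-19

li $t5, -3 → $t5=-3
li $t1, 10 → $t1=10
li $t7, -4 → $t7=-4
li $t4, 1 → $t4=1
li $t3, 36 → $t3=36
xor $t1, $t5, 16 → $t1=(-3)^16=-19
lw $t7, (16) → $t7=M[16]=45
sw $t1, (16) → M[16]=-19
lw $t3, (4) → $t3=M[4]=4
mul $t7, $t1, 19 → $t7=(-19)*19=-361
add $t3, $t5, 1 → $t3=(-3)+1=-2
mul $t3, $t1, 5 → $t3=(-19)*5=-95
add $t7, $t3, $t3 → $t7=(-95)+(-95)=-190
lw $t3, (16) → $t3=M[16]=-19
halt.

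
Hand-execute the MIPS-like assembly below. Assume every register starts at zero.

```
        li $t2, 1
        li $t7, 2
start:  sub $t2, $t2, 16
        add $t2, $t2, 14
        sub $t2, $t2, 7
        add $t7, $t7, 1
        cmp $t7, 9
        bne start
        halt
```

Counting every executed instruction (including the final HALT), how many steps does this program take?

after li $t2, 1: $t2=1
after li $t7, 2: $t7=2
after sub $t2, $t2, 16: $t2=1-16=-15
after add $t2, $t2, 14: $t2=(-15)+14=-1
after sub $t2, $t2, 7: $t2=(-1)-7=-8
after add $t7, $t7, 1: $t7=2+1=3
cmp $t7, 9  (cmp 3,9)
bne start: taken
after sub $t2, $t2, 16: $t2=(-8)-16=-24
after add $t2, $t2, 14: $t2=(-24)+14=-10
after sub $t2, $t2, 7: $t2=(-10)-7=-17
after add $t7, $t7, 1: $t7=3+1=4
cmp $t7, 9  (cmp 4,9)
bne start: taken
after sub $t2, $t2, 16: $t2=(-17)-16=-33
after add $t2, $t2, 14: $t2=(-33)+14=-19
after sub $t2, $t2, 7: $t2=(-19)-7=-26
after add $t7, $t7, 1: $t7=4+1=5
cmp $t7, 9  (cmp 5,9)
bne start: taken
after sub $t2, $t2, 16: $t2=(-26)-16=-42
after add $t2, $t2, 14: $t2=(-42)+14=-28
after sub $t2, $t2, 7: $t2=(-28)-7=-35
after add $t7, $t7, 1: $t7=5+1=6
cmp $t7, 9  (cmp 6,9)
bne start: taken
after sub $t2, $t2, 16: $t2=(-35)-16=-51
after add $t2, $t2, 14: $t2=(-51)+14=-37
after sub $t2, $t2, 7: $t2=(-37)-7=-44
after add $t7, $t7, 1: $t7=6+1=7
cmp $t7, 9  (cmp 7,9)
bne start: taken
after sub $t2, $t2, 16: $t2=(-44)-16=-60
after add $t2, $t2, 14: $t2=(-60)+14=-46
after sub $t2, $t2, 7: $t2=(-46)-7=-53
after add $t7, $t7, 1: $t7=7+1=8
cmp $t7, 9  (cmp 8,9)
bne start: taken
after sub $t2, $t2, 16: $t2=(-53)-16=-69
after add $t2, $t2, 14: $t2=(-69)+14=-55
after sub $t2, $t2, 7: $t2=(-55)-7=-62
after add $t7, $t7, 1: $t7=8+1=9
cmp $t7, 9  (cmp 9,9)
bne start: not taken
halt.
Total executed instructions: 45.

45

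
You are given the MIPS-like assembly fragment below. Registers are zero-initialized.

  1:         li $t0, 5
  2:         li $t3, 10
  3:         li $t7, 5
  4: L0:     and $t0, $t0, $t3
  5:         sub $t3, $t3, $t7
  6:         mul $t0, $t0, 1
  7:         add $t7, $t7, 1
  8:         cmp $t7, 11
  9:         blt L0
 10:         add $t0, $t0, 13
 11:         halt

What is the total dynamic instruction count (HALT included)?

after li $t0, 5: $t0=5
after li $t3, 10: $t3=10
after li $t7, 5: $t7=5
after and $t0, $t0, $t3: $t0=5&10=0
after sub $t3, $t3, $t7: $t3=10-5=5
after mul $t0, $t0, 1: $t0=0*1=0
after add $t7, $t7, 1: $t7=5+1=6
cmp $t7, 11  (cmp 6,11)
blt L0: taken
after and $t0, $t0, $t3: $t0=0&5=0
after sub $t3, $t3, $t7: $t3=5-6=-1
after mul $t0, $t0, 1: $t0=0*1=0
after add $t7, $t7, 1: $t7=6+1=7
cmp $t7, 11  (cmp 7,11)
blt L0: taken
after and $t0, $t0, $t3: $t0=0&(-1)=0
after sub $t3, $t3, $t7: $t3=(-1)-7=-8
after mul $t0, $t0, 1: $t0=0*1=0
after add $t7, $t7, 1: $t7=7+1=8
cmp $t7, 11  (cmp 8,11)
blt L0: taken
after and $t0, $t0, $t3: $t0=0&(-8)=0
after sub $t3, $t3, $t7: $t3=(-8)-8=-16
after mul $t0, $t0, 1: $t0=0*1=0
after add $t7, $t7, 1: $t7=8+1=9
cmp $t7, 11  (cmp 9,11)
blt L0: taken
after and $t0, $t0, $t3: $t0=0&(-16)=0
after sub $t3, $t3, $t7: $t3=(-16)-9=-25
after mul $t0, $t0, 1: $t0=0*1=0
after add $t7, $t7, 1: $t7=9+1=10
cmp $t7, 11  (cmp 10,11)
blt L0: taken
after and $t0, $t0, $t3: $t0=0&(-25)=0
after sub $t3, $t3, $t7: $t3=(-25)-10=-35
after mul $t0, $t0, 1: $t0=0*1=0
after add $t7, $t7, 1: $t7=10+1=11
cmp $t7, 11  (cmp 11,11)
blt L0: not taken
after add $t0, $t0, 13: $t0=0+13=13
halt.
Total executed instructions: 41.

41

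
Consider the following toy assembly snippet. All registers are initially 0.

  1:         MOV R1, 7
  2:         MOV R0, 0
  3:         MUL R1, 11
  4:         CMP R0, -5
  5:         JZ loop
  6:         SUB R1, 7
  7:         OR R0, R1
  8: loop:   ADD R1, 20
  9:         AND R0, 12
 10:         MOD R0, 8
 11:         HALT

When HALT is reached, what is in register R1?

after MOV R1, 7: R1=7
after MOV R0, 0: R0=0
after MUL R1, 11: R1=7*11=77
CMP R0, -5  (cmp 0,-5)
JZ loop: not taken
after SUB R1, 7: R1=77-7=70
after OR R0, R1: R0=0|70=70
after ADD R1, 20: R1=70+20=90
after AND R0, 12: R0=70&12=4
after MOD R0, 8: R0=4%8=4
halt.

90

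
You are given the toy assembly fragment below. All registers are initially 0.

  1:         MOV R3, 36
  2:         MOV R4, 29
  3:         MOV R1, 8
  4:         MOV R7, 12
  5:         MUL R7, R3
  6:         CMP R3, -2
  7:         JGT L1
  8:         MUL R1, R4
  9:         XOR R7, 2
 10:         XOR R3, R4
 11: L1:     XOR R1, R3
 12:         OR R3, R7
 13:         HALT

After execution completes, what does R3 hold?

after MOV R3, 36: R3=36
after MOV R4, 29: R4=29
after MOV R1, 8: R1=8
after MOV R7, 12: R7=12
after MUL R7, R3: R7=12*36=432
CMP R3, -2  (cmp 36,-2)
JGT L1: taken
after XOR R1, R3: R1=8^36=44
after OR R3, R7: R3=36|432=436
halt.

436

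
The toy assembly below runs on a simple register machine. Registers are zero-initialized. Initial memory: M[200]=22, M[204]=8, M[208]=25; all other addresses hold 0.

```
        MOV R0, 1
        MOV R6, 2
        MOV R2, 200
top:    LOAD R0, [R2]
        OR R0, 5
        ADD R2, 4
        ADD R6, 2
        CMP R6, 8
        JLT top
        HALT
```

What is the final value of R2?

MOV R0, 1 → R0=1
MOV R6, 2 → R6=2
MOV R2, 200 → R2=200
LOAD R0, [R2] → R0=M[200]=22
OR R0, 5 → R0=22|5=23
ADD R2, 4 → R2=200+4=204
ADD R6, 2 → R6=2+2=4
CMP R6, 8  (cmp 4,8)
JLT top: taken
LOAD R0, [R2] → R0=M[204]=8
OR R0, 5 → R0=8|5=13
ADD R2, 4 → R2=204+4=208
ADD R6, 2 → R6=4+2=6
CMP R6, 8  (cmp 6,8)
JLT top: taken
LOAD R0, [R2] → R0=M[208]=25
OR R0, 5 → R0=25|5=29
ADD R2, 4 → R2=208+4=212
ADD R6, 2 → R6=6+2=8
CMP R6, 8  (cmp 8,8)
JLT top: not taken
halt.

212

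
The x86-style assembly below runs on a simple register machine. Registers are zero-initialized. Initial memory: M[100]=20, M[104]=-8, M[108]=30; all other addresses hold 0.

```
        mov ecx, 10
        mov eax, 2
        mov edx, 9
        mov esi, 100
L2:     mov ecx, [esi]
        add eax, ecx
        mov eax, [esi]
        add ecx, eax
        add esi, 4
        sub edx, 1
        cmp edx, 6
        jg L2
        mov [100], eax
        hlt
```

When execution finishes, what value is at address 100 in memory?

30

mov ecx, 10 → ecx=10
mov eax, 2 → eax=2
mov edx, 9 → edx=9
mov esi, 100 → esi=100
mov ecx, [esi] → ecx=M[100]=20
add eax, ecx → eax=2+20=22
mov eax, [esi] → eax=M[100]=20
add ecx, eax → ecx=20+20=40
add esi, 4 → esi=100+4=104
sub edx, 1 → edx=9-1=8
cmp edx, 6  (cmp 8,6)
jg L2: taken
mov ecx, [esi] → ecx=M[104]=-8
add eax, ecx → eax=20+(-8)=12
mov eax, [esi] → eax=M[104]=-8
add ecx, eax → ecx=(-8)+(-8)=-16
add esi, 4 → esi=104+4=108
sub edx, 1 → edx=8-1=7
cmp edx, 6  (cmp 7,6)
jg L2: taken
mov ecx, [esi] → ecx=M[108]=30
add eax, ecx → eax=(-8)+30=22
mov eax, [esi] → eax=M[108]=30
add ecx, eax → ecx=30+30=60
add esi, 4 → esi=108+4=112
sub edx, 1 → edx=7-1=6
cmp edx, 6  (cmp 6,6)
jg L2: not taken
mov [100], eax → M[100]=30
halt.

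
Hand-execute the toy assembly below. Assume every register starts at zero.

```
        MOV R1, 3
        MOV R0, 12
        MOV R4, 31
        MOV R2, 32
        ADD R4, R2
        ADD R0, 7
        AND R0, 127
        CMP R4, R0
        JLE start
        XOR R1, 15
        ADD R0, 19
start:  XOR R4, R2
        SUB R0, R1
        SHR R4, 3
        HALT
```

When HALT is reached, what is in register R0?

MOV R1, 3 → R1=3
MOV R0, 12 → R0=12
MOV R4, 31 → R4=31
MOV R2, 32 → R2=32
ADD R4, R2 → R4=31+32=63
ADD R0, 7 → R0=12+7=19
AND R0, 127 → R0=19&127=19
CMP R4, R0  (cmp 63,19)
JLE start: not taken
XOR R1, 15 → R1=3^15=12
ADD R0, 19 → R0=19+19=38
XOR R4, R2 → R4=63^32=31
SUB R0, R1 → R0=38-12=26
SHR R4, 3 → R4=31>>3=3
halt.

26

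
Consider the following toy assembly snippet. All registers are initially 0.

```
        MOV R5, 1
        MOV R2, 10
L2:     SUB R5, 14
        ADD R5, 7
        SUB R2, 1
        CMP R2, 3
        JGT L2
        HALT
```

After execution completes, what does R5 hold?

-48

after MOV R5, 1: R5=1
after MOV R2, 10: R2=10
after SUB R5, 14: R5=1-14=-13
after ADD R5, 7: R5=(-13)+7=-6
after SUB R2, 1: R2=10-1=9
CMP R2, 3  (cmp 9,3)
JGT L2: taken
after SUB R5, 14: R5=(-6)-14=-20
after ADD R5, 7: R5=(-20)+7=-13
after SUB R2, 1: R2=9-1=8
CMP R2, 3  (cmp 8,3)
JGT L2: taken
after SUB R5, 14: R5=(-13)-14=-27
after ADD R5, 7: R5=(-27)+7=-20
after SUB R2, 1: R2=8-1=7
CMP R2, 3  (cmp 7,3)
JGT L2: taken
after SUB R5, 14: R5=(-20)-14=-34
after ADD R5, 7: R5=(-34)+7=-27
after SUB R2, 1: R2=7-1=6
CMP R2, 3  (cmp 6,3)
JGT L2: taken
after SUB R5, 14: R5=(-27)-14=-41
after ADD R5, 7: R5=(-41)+7=-34
after SUB R2, 1: R2=6-1=5
CMP R2, 3  (cmp 5,3)
JGT L2: taken
after SUB R5, 14: R5=(-34)-14=-48
after ADD R5, 7: R5=(-48)+7=-41
after SUB R2, 1: R2=5-1=4
CMP R2, 3  (cmp 4,3)
JGT L2: taken
after SUB R5, 14: R5=(-41)-14=-55
after ADD R5, 7: R5=(-55)+7=-48
after SUB R2, 1: R2=4-1=3
CMP R2, 3  (cmp 3,3)
JGT L2: not taken
halt.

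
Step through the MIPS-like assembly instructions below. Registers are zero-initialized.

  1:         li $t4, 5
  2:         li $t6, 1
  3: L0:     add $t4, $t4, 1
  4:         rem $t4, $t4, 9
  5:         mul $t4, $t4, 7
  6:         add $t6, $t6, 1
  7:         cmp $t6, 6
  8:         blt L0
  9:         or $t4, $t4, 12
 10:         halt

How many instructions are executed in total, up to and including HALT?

34

$t4=5
$t6=1
$t4=5+1=6
$t4=6%9=6
$t4=6*7=42
$t6=1+1=2
cmp $t6, 6  (cmp 2,6)
blt L0: taken
$t4=42+1=43
$t4=43%9=7
$t4=7*7=49
$t6=2+1=3
cmp $t6, 6  (cmp 3,6)
blt L0: taken
$t4=49+1=50
$t4=50%9=5
$t4=5*7=35
$t6=3+1=4
cmp $t6, 6  (cmp 4,6)
blt L0: taken
$t4=35+1=36
$t4=36%9=0
$t4=0*7=0
$t6=4+1=5
cmp $t6, 6  (cmp 5,6)
blt L0: taken
$t4=0+1=1
$t4=1%9=1
$t4=1*7=7
$t6=5+1=6
cmp $t6, 6  (cmp 6,6)
blt L0: not taken
$t4=7|12=15
halt.
Total executed instructions: 34.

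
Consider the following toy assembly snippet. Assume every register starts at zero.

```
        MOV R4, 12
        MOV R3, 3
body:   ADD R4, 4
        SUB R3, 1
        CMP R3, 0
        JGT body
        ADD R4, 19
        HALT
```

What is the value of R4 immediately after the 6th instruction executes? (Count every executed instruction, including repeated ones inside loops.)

after MOV R4, 12: R4=12
after MOV R3, 3: R3=3
after ADD R4, 4: R4=12+4=16
after SUB R3, 1: R3=3-1=2
CMP R3, 0  (cmp 2,0)
JGT body: taken
After step 6: R4 = 16.

16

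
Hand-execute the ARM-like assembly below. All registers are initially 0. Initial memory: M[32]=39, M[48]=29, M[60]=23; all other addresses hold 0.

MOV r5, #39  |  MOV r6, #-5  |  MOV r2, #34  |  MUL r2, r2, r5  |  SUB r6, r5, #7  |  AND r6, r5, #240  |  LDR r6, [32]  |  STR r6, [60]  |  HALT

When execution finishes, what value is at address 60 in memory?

r5=39
r6=-5
r2=34
r2=34*39=1326
r6=39-7=32
r6=39&240=32
r6=M[32]=39
STR r6, [60] → M[60]=39
halt.

39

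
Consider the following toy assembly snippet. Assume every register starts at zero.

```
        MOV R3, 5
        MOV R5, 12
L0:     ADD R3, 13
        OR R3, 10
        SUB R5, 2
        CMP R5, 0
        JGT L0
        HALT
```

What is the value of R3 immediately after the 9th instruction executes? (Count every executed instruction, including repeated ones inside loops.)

R3=5
R5=12
R3=5+13=18
R3=18|10=26
R5=12-2=10
CMP R5, 0  (cmp 10,0)
JGT L0: taken
R3=26+13=39
R3=39|10=47
After step 9: R3 = 47.

47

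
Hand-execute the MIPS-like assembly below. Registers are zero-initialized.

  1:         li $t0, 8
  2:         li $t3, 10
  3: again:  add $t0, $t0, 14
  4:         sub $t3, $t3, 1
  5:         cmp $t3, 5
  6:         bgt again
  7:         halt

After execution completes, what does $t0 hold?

78

$t0=8
$t3=10
$t0=8+14=22
$t3=10-1=9
cmp $t3, 5  (cmp 9,5)
bgt again: taken
$t0=22+14=36
$t3=9-1=8
cmp $t3, 5  (cmp 8,5)
bgt again: taken
$t0=36+14=50
$t3=8-1=7
cmp $t3, 5  (cmp 7,5)
bgt again: taken
$t0=50+14=64
$t3=7-1=6
cmp $t3, 5  (cmp 6,5)
bgt again: taken
$t0=64+14=78
$t3=6-1=5
cmp $t3, 5  (cmp 5,5)
bgt again: not taken
halt.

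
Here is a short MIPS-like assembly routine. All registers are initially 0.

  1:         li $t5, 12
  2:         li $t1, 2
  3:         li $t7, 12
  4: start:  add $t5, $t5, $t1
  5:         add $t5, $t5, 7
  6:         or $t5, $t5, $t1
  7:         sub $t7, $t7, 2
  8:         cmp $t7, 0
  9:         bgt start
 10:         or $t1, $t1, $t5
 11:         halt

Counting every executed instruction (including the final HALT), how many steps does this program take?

41

after li $t5, 12: $t5=12
after li $t1, 2: $t1=2
after li $t7, 12: $t7=12
after add $t5, $t5, $t1: $t5=12+2=14
after add $t5, $t5, 7: $t5=14+7=21
after or $t5, $t5, $t1: $t5=21|2=23
after sub $t7, $t7, 2: $t7=12-2=10
cmp $t7, 0  (cmp 10,0)
bgt start: taken
after add $t5, $t5, $t1: $t5=23+2=25
after add $t5, $t5, 7: $t5=25+7=32
after or $t5, $t5, $t1: $t5=32|2=34
after sub $t7, $t7, 2: $t7=10-2=8
cmp $t7, 0  (cmp 8,0)
bgt start: taken
after add $t5, $t5, $t1: $t5=34+2=36
after add $t5, $t5, 7: $t5=36+7=43
after or $t5, $t5, $t1: $t5=43|2=43
after sub $t7, $t7, 2: $t7=8-2=6
cmp $t7, 0  (cmp 6,0)
bgt start: taken
after add $t5, $t5, $t1: $t5=43+2=45
after add $t5, $t5, 7: $t5=45+7=52
after or $t5, $t5, $t1: $t5=52|2=54
after sub $t7, $t7, 2: $t7=6-2=4
cmp $t7, 0  (cmp 4,0)
bgt start: taken
after add $t5, $t5, $t1: $t5=54+2=56
after add $t5, $t5, 7: $t5=56+7=63
after or $t5, $t5, $t1: $t5=63|2=63
after sub $t7, $t7, 2: $t7=4-2=2
cmp $t7, 0  (cmp 2,0)
bgt start: taken
after add $t5, $t5, $t1: $t5=63+2=65
after add $t5, $t5, 7: $t5=65+7=72
after or $t5, $t5, $t1: $t5=72|2=74
after sub $t7, $t7, 2: $t7=2-2=0
cmp $t7, 0  (cmp 0,0)
bgt start: not taken
after or $t1, $t1, $t5: $t1=2|74=74
halt.
Total executed instructions: 41.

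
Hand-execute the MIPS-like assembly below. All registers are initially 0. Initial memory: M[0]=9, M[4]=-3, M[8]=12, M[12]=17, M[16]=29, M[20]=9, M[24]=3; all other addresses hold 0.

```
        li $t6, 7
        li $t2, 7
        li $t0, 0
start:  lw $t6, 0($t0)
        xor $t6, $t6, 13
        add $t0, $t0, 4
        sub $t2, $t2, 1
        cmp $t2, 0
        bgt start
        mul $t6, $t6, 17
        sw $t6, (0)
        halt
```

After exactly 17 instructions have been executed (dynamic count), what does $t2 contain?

li $t6, 7 → $t6=7
li $t2, 7 → $t2=7
li $t0, 0 → $t0=0
lw $t6, 0($t0) → $t6=M[0]=9
xor $t6, $t6, 13 → $t6=9^13=4
add $t0, $t0, 4 → $t0=0+4=4
sub $t2, $t2, 1 → $t2=7-1=6
cmp $t2, 0  (cmp 6,0)
bgt start: taken
lw $t6, 0($t0) → $t6=M[4]=-3
xor $t6, $t6, 13 → $t6=(-3)^13=-16
add $t0, $t0, 4 → $t0=4+4=8
sub $t2, $t2, 1 → $t2=6-1=5
cmp $t2, 0  (cmp 5,0)
bgt start: taken
lw $t6, 0($t0) → $t6=M[8]=12
xor $t6, $t6, 13 → $t6=12^13=1
After step 17: $t2 = 5.

5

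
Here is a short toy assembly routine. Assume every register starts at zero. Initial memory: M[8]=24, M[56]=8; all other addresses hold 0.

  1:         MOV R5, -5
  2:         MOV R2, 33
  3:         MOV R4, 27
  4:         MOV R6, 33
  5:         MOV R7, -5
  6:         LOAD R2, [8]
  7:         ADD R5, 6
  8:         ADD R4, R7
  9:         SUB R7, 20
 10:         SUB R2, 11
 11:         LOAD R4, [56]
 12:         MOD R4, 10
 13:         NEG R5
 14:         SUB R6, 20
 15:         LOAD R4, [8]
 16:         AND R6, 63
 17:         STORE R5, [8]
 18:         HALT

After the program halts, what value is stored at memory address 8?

MOV R5, -5 → R5=-5
MOV R2, 33 → R2=33
MOV R4, 27 → R4=27
MOV R6, 33 → R6=33
MOV R7, -5 → R7=-5
LOAD R2, [8] → R2=M[8]=24
ADD R5, 6 → R5=(-5)+6=1
ADD R4, R7 → R4=27+(-5)=22
SUB R7, 20 → R7=(-5)-20=-25
SUB R2, 11 → R2=24-11=13
LOAD R4, [56] → R4=M[56]=8
MOD R4, 10 → R4=8%10=8
NEG R5 → R5=-(1)=-1
SUB R6, 20 → R6=33-20=13
LOAD R4, [8] → R4=M[8]=24
AND R6, 63 → R6=13&63=13
STORE R5, [8] → M[8]=-1
halt.

-1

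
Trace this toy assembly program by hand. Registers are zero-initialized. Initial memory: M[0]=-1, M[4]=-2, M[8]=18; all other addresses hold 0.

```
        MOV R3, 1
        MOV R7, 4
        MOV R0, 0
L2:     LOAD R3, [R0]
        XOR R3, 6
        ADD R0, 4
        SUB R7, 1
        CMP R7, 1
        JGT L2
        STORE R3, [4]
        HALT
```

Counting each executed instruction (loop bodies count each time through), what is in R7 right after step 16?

2

after MOV R3, 1: R3=1
after MOV R7, 4: R7=4
after MOV R0, 0: R0=0
after LOAD R3, [R0]: R3=M[0]=-1
after XOR R3, 6: R3=(-1)^6=-7
after ADD R0, 4: R0=0+4=4
after SUB R7, 1: R7=4-1=3
CMP R7, 1  (cmp 3,1)
JGT L2: taken
after LOAD R3, [R0]: R3=M[4]=-2
after XOR R3, 6: R3=(-2)^6=-8
after ADD R0, 4: R0=4+4=8
after SUB R7, 1: R7=3-1=2
CMP R7, 1  (cmp 2,1)
JGT L2: taken
after LOAD R3, [R0]: R3=M[8]=18
After step 16: R7 = 2.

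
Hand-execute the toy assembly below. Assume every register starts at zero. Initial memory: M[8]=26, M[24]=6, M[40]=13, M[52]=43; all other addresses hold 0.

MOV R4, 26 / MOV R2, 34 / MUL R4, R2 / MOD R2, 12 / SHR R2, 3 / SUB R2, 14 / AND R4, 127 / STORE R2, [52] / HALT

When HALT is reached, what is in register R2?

-13

after MOV R4, 26: R4=26
after MOV R2, 34: R2=34
after MUL R4, R2: R4=26*34=884
after MOD R2, 12: R2=34%12=10
after SHR R2, 3: R2=10>>3=1
after SUB R2, 14: R2=1-14=-13
after AND R4, 127: R4=884&127=116
STORE R2, [52] → M[52]=-13
halt.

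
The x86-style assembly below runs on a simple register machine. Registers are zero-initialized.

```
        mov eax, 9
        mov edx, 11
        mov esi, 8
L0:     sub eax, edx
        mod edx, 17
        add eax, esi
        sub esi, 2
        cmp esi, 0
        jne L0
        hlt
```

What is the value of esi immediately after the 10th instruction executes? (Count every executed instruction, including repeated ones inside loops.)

6

after mov eax, 9: eax=9
after mov edx, 11: edx=11
after mov esi, 8: esi=8
after sub eax, edx: eax=9-11=-2
after mod edx, 17: edx=11%17=11
after add eax, esi: eax=(-2)+8=6
after sub esi, 2: esi=8-2=6
cmp esi, 0  (cmp 6,0)
jne L0: taken
after sub eax, edx: eax=6-11=-5
After step 10: esi = 6.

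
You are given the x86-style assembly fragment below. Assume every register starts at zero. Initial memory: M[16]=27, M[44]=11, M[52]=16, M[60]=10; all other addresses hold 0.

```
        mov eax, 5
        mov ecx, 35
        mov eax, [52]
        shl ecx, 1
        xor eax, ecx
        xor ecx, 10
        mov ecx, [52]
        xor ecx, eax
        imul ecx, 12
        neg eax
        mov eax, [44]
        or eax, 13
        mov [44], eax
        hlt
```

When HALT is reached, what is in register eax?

15

eax=5
ecx=35
eax=M[52]=16
ecx=35<<1=70
eax=16^70=86
ecx=70^10=76
ecx=M[52]=16
ecx=16^86=70
ecx=70*12=840
eax=-(86)=-86
eax=M[44]=11
eax=11|13=15
mov [44], eax → M[44]=15
halt.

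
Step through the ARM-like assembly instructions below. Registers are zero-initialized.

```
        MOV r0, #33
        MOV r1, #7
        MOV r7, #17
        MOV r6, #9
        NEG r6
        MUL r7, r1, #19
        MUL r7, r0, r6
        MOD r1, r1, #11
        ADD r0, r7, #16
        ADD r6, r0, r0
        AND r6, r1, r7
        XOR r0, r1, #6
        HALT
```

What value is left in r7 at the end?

MOV r0, #33 → r0=33
MOV r1, #7 → r1=7
MOV r7, #17 → r7=17
MOV r6, #9 → r6=9
NEG r6 → r6=-(9)=-9
MUL r7, r1, #19 → r7=7*19=133
MUL r7, r0, r6 → r7=33*(-9)=-297
MOD r1, r1, #11 → r1=7%11=7
ADD r0, r7, #16 → r0=(-297)+16=-281
ADD r6, r0, r0 → r6=(-281)+(-281)=-562
AND r6, r1, r7 → r6=7&(-297)=7
XOR r0, r1, #6 → r0=7^6=1
halt.

-297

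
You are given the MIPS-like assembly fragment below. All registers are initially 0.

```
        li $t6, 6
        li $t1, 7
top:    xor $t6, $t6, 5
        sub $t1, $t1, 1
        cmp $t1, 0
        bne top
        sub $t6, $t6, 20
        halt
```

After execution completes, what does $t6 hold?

$t6=6
$t1=7
$t6=6^5=3
$t1=7-1=6
cmp $t1, 0  (cmp 6,0)
bne top: taken
$t6=3^5=6
$t1=6-1=5
cmp $t1, 0  (cmp 5,0)
bne top: taken
$t6=6^5=3
$t1=5-1=4
cmp $t1, 0  (cmp 4,0)
bne top: taken
$t6=3^5=6
$t1=4-1=3
cmp $t1, 0  (cmp 3,0)
bne top: taken
$t6=6^5=3
$t1=3-1=2
cmp $t1, 0  (cmp 2,0)
bne top: taken
$t6=3^5=6
$t1=2-1=1
cmp $t1, 0  (cmp 1,0)
bne top: taken
$t6=6^5=3
$t1=1-1=0
cmp $t1, 0  (cmp 0,0)
bne top: not taken
$t6=3-20=-17
halt.

-17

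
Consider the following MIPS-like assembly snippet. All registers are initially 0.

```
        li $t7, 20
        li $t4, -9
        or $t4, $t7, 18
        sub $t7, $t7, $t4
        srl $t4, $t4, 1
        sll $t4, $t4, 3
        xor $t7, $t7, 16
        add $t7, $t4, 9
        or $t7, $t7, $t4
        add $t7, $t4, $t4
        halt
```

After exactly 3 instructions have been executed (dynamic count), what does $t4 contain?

22

$t7=20
$t4=-9
$t4=20|18=22
After step 3: $t4 = 22.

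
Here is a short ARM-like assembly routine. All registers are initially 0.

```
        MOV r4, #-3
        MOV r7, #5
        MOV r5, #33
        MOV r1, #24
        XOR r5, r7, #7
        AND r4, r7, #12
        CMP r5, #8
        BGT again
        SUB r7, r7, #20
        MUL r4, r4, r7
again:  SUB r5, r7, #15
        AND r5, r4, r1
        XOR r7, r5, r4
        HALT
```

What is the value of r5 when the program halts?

0

r4=-3
r7=5
r5=33
r1=24
r5=5^7=2
r4=5&12=4
CMP r5, #8  (cmp 2,8)
BGT again: not taken
r7=5-20=-15
r4=4*(-15)=-60
r5=(-15)-15=-30
r5=(-60)&24=0
r7=0^(-60)=-60
halt.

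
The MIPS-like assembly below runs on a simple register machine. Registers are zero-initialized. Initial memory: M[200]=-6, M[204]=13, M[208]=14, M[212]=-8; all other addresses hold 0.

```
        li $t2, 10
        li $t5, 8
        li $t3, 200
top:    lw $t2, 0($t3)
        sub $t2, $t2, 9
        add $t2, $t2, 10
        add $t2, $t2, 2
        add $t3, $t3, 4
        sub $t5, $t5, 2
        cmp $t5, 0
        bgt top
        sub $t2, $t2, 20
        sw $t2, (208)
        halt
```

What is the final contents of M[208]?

-25

after li $t2, 10: $t2=10
after li $t5, 8: $t5=8
after li $t3, 200: $t3=200
after lw $t2, 0($t3): $t2=M[200]=-6
after sub $t2, $t2, 9: $t2=(-6)-9=-15
after add $t2, $t2, 10: $t2=(-15)+10=-5
after add $t2, $t2, 2: $t2=(-5)+2=-3
after add $t3, $t3, 4: $t3=200+4=204
after sub $t5, $t5, 2: $t5=8-2=6
cmp $t5, 0  (cmp 6,0)
bgt top: taken
after lw $t2, 0($t3): $t2=M[204]=13
after sub $t2, $t2, 9: $t2=13-9=4
after add $t2, $t2, 10: $t2=4+10=14
after add $t2, $t2, 2: $t2=14+2=16
after add $t3, $t3, 4: $t3=204+4=208
after sub $t5, $t5, 2: $t5=6-2=4
cmp $t5, 0  (cmp 4,0)
bgt top: taken
after lw $t2, 0($t3): $t2=M[208]=14
after sub $t2, $t2, 9: $t2=14-9=5
after add $t2, $t2, 10: $t2=5+10=15
after add $t2, $t2, 2: $t2=15+2=17
after add $t3, $t3, 4: $t3=208+4=212
after sub $t5, $t5, 2: $t5=4-2=2
cmp $t5, 0  (cmp 2,0)
bgt top: taken
after lw $t2, 0($t3): $t2=M[212]=-8
after sub $t2, $t2, 9: $t2=(-8)-9=-17
after add $t2, $t2, 10: $t2=(-17)+10=-7
after add $t2, $t2, 2: $t2=(-7)+2=-5
after add $t3, $t3, 4: $t3=212+4=216
after sub $t5, $t5, 2: $t5=2-2=0
cmp $t5, 0  (cmp 0,0)
bgt top: not taken
after sub $t2, $t2, 20: $t2=(-5)-20=-25
sw $t2, (208) → M[208]=-25
halt.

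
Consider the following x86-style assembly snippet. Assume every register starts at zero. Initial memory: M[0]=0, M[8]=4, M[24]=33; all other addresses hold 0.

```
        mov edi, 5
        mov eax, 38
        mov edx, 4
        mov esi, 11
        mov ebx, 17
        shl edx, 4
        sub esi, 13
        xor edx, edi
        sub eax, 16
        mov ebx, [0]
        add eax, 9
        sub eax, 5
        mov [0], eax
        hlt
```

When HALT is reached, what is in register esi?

edi=5
eax=38
edx=4
esi=11
ebx=17
edx=4<<4=64
esi=11-13=-2
edx=64^5=69
eax=38-16=22
ebx=M[0]=0
eax=22+9=31
eax=31-5=26
mov [0], eax → M[0]=26
halt.

-2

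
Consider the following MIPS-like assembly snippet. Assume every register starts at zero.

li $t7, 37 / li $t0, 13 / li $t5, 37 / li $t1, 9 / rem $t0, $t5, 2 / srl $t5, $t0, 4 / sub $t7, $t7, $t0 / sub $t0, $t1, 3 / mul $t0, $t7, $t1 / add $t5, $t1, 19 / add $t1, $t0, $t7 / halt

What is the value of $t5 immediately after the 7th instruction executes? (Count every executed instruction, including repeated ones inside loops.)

0

li $t7, 37 → $t7=37
li $t0, 13 → $t0=13
li $t5, 37 → $t5=37
li $t1, 9 → $t1=9
rem $t0, $t5, 2 → $t0=37%2=1
srl $t5, $t0, 4 → $t5=1>>4=0
sub $t7, $t7, $t0 → $t7=37-1=36
After step 7: $t5 = 0.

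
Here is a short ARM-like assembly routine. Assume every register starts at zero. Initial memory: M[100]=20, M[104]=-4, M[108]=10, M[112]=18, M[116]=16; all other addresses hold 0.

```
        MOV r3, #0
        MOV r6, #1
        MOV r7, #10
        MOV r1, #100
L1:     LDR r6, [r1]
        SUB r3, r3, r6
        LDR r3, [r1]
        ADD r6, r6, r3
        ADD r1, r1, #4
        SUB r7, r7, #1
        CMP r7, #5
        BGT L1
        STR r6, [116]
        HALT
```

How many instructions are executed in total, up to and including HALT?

after MOV r3, #0: r3=0
after MOV r6, #1: r6=1
after MOV r7, #10: r7=10
after MOV r1, #100: r1=100
after LDR r6, [r1]: r6=M[100]=20
after SUB r3, r3, r6: r3=0-20=-20
after LDR r3, [r1]: r3=M[100]=20
after ADD r6, r6, r3: r6=20+20=40
after ADD r1, r1, #4: r1=100+4=104
after SUB r7, r7, #1: r7=10-1=9
CMP r7, #5  (cmp 9,5)
BGT L1: taken
after LDR r6, [r1]: r6=M[104]=-4
after SUB r3, r3, r6: r3=20-(-4)=24
after LDR r3, [r1]: r3=M[104]=-4
after ADD r6, r6, r3: r6=(-4)+(-4)=-8
after ADD r1, r1, #4: r1=104+4=108
after SUB r7, r7, #1: r7=9-1=8
CMP r7, #5  (cmp 8,5)
BGT L1: taken
after LDR r6, [r1]: r6=M[108]=10
after SUB r3, r3, r6: r3=(-4)-10=-14
after LDR r3, [r1]: r3=M[108]=10
after ADD r6, r6, r3: r6=10+10=20
after ADD r1, r1, #4: r1=108+4=112
after SUB r7, r7, #1: r7=8-1=7
CMP r7, #5  (cmp 7,5)
BGT L1: taken
after LDR r6, [r1]: r6=M[112]=18
after SUB r3, r3, r6: r3=10-18=-8
after LDR r3, [r1]: r3=M[112]=18
after ADD r6, r6, r3: r6=18+18=36
after ADD r1, r1, #4: r1=112+4=116
after SUB r7, r7, #1: r7=7-1=6
CMP r7, #5  (cmp 6,5)
BGT L1: taken
after LDR r6, [r1]: r6=M[116]=16
after SUB r3, r3, r6: r3=18-16=2
after LDR r3, [r1]: r3=M[116]=16
after ADD r6, r6, r3: r6=16+16=32
after ADD r1, r1, #4: r1=116+4=120
after SUB r7, r7, #1: r7=6-1=5
CMP r7, #5  (cmp 5,5)
BGT L1: not taken
STR r6, [116] → M[116]=32
halt.
Total executed instructions: 46.

46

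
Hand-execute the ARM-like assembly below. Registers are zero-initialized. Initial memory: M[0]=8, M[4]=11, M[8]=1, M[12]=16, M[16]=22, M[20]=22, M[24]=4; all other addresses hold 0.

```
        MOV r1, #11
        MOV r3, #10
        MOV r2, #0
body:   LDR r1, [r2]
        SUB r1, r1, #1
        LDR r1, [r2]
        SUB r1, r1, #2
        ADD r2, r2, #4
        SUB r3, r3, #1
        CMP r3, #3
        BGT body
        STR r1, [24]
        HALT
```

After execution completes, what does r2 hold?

r1=11
r3=10
r2=0
r1=M[0]=8
r1=8-1=7
r1=M[0]=8
r1=8-2=6
r2=0+4=4
r3=10-1=9
CMP r3, #3  (cmp 9,3)
BGT body: taken
r1=M[4]=11
r1=11-1=10
r1=M[4]=11
r1=11-2=9
r2=4+4=8
r3=9-1=8
CMP r3, #3  (cmp 8,3)
BGT body: taken
r1=M[8]=1
r1=1-1=0
r1=M[8]=1
r1=1-2=-1
r2=8+4=12
r3=8-1=7
CMP r3, #3  (cmp 7,3)
BGT body: taken
r1=M[12]=16
r1=16-1=15
r1=M[12]=16
r1=16-2=14
r2=12+4=16
r3=7-1=6
CMP r3, #3  (cmp 6,3)
BGT body: taken
r1=M[16]=22
r1=22-1=21
r1=M[16]=22
r1=22-2=20
r2=16+4=20
r3=6-1=5
CMP r3, #3  (cmp 5,3)
BGT body: taken
r1=M[20]=22
r1=22-1=21
r1=M[20]=22
r1=22-2=20
r2=20+4=24
r3=5-1=4
CMP r3, #3  (cmp 4,3)
BGT body: taken
r1=M[24]=4
r1=4-1=3
r1=M[24]=4
r1=4-2=2
r2=24+4=28
r3=4-1=3
CMP r3, #3  (cmp 3,3)
BGT body: not taken
STR r1, [24] → M[24]=2
halt.

28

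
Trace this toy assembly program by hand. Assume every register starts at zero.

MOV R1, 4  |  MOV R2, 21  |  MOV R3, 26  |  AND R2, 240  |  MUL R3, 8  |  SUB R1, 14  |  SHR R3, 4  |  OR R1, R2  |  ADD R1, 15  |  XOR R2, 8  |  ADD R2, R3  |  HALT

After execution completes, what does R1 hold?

5

R1=4
R2=21
R3=26
R2=21&240=16
R3=26*8=208
R1=4-14=-10
R3=208>>4=13
R1=(-10)|16=-10
R1=(-10)+15=5
R2=16^8=24
R2=24+13=37
halt.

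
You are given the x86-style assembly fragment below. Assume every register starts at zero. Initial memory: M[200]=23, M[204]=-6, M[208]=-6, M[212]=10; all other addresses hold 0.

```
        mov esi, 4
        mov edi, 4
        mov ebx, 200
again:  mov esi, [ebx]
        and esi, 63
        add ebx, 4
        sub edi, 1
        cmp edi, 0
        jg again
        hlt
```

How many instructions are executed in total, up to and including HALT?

after mov esi, 4: esi=4
after mov edi, 4: edi=4
after mov ebx, 200: ebx=200
after mov esi, [ebx]: esi=M[200]=23
after and esi, 63: esi=23&63=23
after add ebx, 4: ebx=200+4=204
after sub edi, 1: edi=4-1=3
cmp edi, 0  (cmp 3,0)
jg again: taken
after mov esi, [ebx]: esi=M[204]=-6
after and esi, 63: esi=(-6)&63=58
after add ebx, 4: ebx=204+4=208
after sub edi, 1: edi=3-1=2
cmp edi, 0  (cmp 2,0)
jg again: taken
after mov esi, [ebx]: esi=M[208]=-6
after and esi, 63: esi=(-6)&63=58
after add ebx, 4: ebx=208+4=212
after sub edi, 1: edi=2-1=1
cmp edi, 0  (cmp 1,0)
jg again: taken
after mov esi, [ebx]: esi=M[212]=10
after and esi, 63: esi=10&63=10
after add ebx, 4: ebx=212+4=216
after sub edi, 1: edi=1-1=0
cmp edi, 0  (cmp 0,0)
jg again: not taken
halt.
Total executed instructions: 28.

28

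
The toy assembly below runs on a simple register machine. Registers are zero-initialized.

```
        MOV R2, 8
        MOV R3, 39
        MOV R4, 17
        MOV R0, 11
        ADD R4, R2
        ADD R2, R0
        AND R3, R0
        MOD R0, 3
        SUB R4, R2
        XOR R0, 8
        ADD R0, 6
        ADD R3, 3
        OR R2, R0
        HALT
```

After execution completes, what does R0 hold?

R2=8
R3=39
R4=17
R0=11
R4=17+8=25
R2=8+11=19
R3=39&11=3
R0=11%3=2
R4=25-19=6
R0=2^8=10
R0=10+6=16
R3=3+3=6
R2=19|16=19
halt.

16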